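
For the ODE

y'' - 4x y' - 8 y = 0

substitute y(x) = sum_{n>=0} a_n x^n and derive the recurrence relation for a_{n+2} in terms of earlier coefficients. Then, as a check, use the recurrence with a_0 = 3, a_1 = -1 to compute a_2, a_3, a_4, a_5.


Substitute y = sum_n a_n x^n.
y''(x) has coefficient (n+2)(n+1) a_{n+2} at x^n;
-4 x y'(x) has coefficient -4 n a_n at x^n (shift);
-8 y(x) has coefficient -8 a_n at x^n.
Matching x^n: (n+2)(n+1) a_{n+2} + (-4n - 8) a_n = 0.
Thus a_{n+2} = (4n + 8) / ((n+1)(n+2)) * a_n.

Check with a_0 = 3, a_1 = -1 (apply the recurrence for n = 0, 1, 2, 3): a_0 = 3, a_1 = -1, a_2 = 12, a_3 = -2, a_4 = 16, a_5 = -2.

a_(n+2) = (4n + 8) / ((n+1)(n+2)) * a_n; check: a_0 = 3, a_1 = -1, a_2 = 12, a_3 = -2, a_4 = 16, a_5 = -2


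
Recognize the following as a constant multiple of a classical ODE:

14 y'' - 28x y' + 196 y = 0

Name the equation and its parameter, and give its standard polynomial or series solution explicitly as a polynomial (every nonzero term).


All three coefficients share the factor 14; dividing through by 14 gives  y'' - 2x y' + 14 y = 0.
This matches the Hermite equation y'' - 2x y' + 2n y = 0 with 2n = 14, so n = 7; the polynomial solution is H_7(x).
With y = sum_k a_k x^k, matching x^k gives (k+2)(k+1) a_{k+2} = 2(k - n) a_k = 2(k - 7) a_k. The right side vanishes at k = 7, so the series with the parity of 7 terminates at degree 7.
Standard normalization: leading coefficient of H_n is 2^n, so a_7 = 2^7 = 128. Work downward with a_k = (k+1)(k+2) a_{k+2} / (2(k - n)):
  a_5 = (6)(7)(128) / (2(5 - 7)) = 5376/(-4) = -1344
  a_3 = (4)(5)(-1344) / (2(3 - 7)) = -26880/(-8) = 3360
  a_1 = (2)(3)(3360) / (2(1 - 7)) = 20160/(-12) = -1680
Hence H_7(x) = 128 x^7 - 1344 x^5 + 3360 x^3 - 1680 x.

H_7(x); series = 128 x^7 - 1344 x^5 + 3360 x^3 - 1680 x


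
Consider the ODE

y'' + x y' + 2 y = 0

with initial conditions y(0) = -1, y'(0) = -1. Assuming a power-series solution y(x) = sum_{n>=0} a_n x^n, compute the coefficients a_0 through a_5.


Ansatz: y(x) = sum_{n>=0} a_n x^n, so y'(x) = sum_{n>=1} n a_n x^(n-1) and y''(x) = sum_{n>=2} n(n-1) a_n x^(n-2).
Substitute into P(x) y'' + Q(x) y' + R(x) y = 0 with P(x) = 1, Q(x) = x, R(x) = 2, and match powers of x.
Initial conditions: a_0 = -1, a_1 = -1.
Setting the coefficient of each power of x to zero and solving order by order (substituting the coefficients already found):
  x^0: 2 a_2 + 2 a_0 = 0  ->  2 a_2 = -2 a_0 = 2  ->  a_2 = 1
  x^1: 6 a_3 + 3 a_1 = 0  ->  6 a_3 = -3 a_1 = 3  ->  a_3 = 1/2
  x^2: 12 a_4 + 4 a_2 = 0  ->  12 a_4 = -4 a_2 = -4  ->  a_4 = -1/3
  x^3: 20 a_5 + 5 a_3 = 0  ->  20 a_5 = -5 a_3 = -5/2  ->  a_5 = -1/8
Truncated series: y(x) = -1 - x + x^2 + (1/2) x^3 - (1/3) x^4 - (1/8) x^5 + O(x^6).

a_0 = -1; a_1 = -1; a_2 = 1; a_3 = 1/2; a_4 = -1/3; a_5 = -1/8


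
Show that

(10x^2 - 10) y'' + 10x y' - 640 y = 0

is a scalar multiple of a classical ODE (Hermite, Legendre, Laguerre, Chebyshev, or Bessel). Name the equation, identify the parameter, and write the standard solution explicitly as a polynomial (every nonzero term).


All three coefficients share the factor -10; dividing through by -10 gives  (1 - x^2) y'' - x y' + 64 y = 0.
This matches the Chebyshev equation (1 - x^2) y'' - x y' + n^2 y = 0 (note the -x y' term, not -2x y') with n^2 = 64, so n = 8; the polynomial solution is T_8(x).
With y = sum_k a_k x^k, matching x^k gives (k+2)(k+1) a_{k+2} = (k^2 - n^2) a_k = (k - 8)(k + 8) a_k. The right side vanishes at k = 8, so the series with the parity of 8 terminates at degree 8.
Standard normalization: leading coefficient of T_n is 2^(n-1), so a_8 = 2^7 = 128. Work downward with a_k = (k+1)(k+2) a_{k+2} / ((k - 8)(k + 8)):
  a_6 = (7)(8)(128) / ((6 - 8)(6 + 8)) = 7168/(-28) = -256
  a_4 = (5)(6)(-256) / ((4 - 8)(4 + 8)) = -7680/(-48) = 160
  a_2 = (3)(4)(160) / ((2 - 8)(2 + 8)) = 1920/(-60) = -32
  a_0 = (1)(2)(-32) / ((0 - 8)(0 + 8)) = -64/(-64) = 1
Hence T_8(x) = 128 x^8 - 256 x^6 + 160 x^4 - 32 x^2 + 1.

T_8(x); series = 128 x^8 - 256 x^6 + 160 x^4 - 32 x^2 + 1


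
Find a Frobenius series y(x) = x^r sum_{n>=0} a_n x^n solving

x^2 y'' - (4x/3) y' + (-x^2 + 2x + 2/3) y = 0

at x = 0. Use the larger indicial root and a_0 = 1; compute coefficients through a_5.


Write in Frobenius form y'' + (p(x)/x) y' + (q(x)/x^2) y = 0:
  p(x) = -4/3,  q(x) = -x^2 + 2x + 2/3.
Indicial equation: r(r-1) + (-4/3) r + (2/3) = 0 -> roots r_1 = 2, r_2 = 1/3.
Take r = r_1 = 2. Let y(x) = x^r sum_{n>=0} a_n x^n with a_0 = 1.
Substitute y = x^r sum a_n x^n and match x^{r+n}. The recurrence is
  D(n) a_n + 2 a_{n-1} - 1 a_{n-2} = 0,  where D(n) = (r+n)(r+n-1) + (-4/3)(r+n) + (2/3).
  a_n = [-2 a_{n-1} + 1 a_{n-2}] / D(n).
Since the indicial polynomial factors as (r - r_1)(r - r_2), D(n) = (r_1 + n - r_1)(r_1 + n - r_2) = n(n + 5/3).
Evaluating step by step (a_0 = 1):
  n = 1: D(1) = 1(1 + 5/3) = 8/3; numerator = -2(1) = -2; a_1 = (-2)/(8/3) = -3/4
  n = 2: D(2) = 2(2 + 5/3) = 22/3; numerator = -2(-3/4) + 1(1) = 5/2; a_2 = (5/2)/(22/3) = 15/44
  n = 3: D(3) = 3(3 + 5/3) = 14; numerator = -2(15/44) + 1(-3/4) = -63/44; a_3 = (-63/44)/(14) = -9/88
  n = 4: D(4) = 4(4 + 5/3) = 68/3; numerator = -2(-9/88) + 1(15/44) = 6/11; a_4 = (6/11)/(68/3) = 9/374
  n = 5: D(5) = 5(5 + 5/3) = 100/3; numerator = -2(9/374) + 1(-9/88) = -225/1496; a_5 = (-225/1496)/(100/3) = -27/5984

r = 2; a_0 = 1; a_1 = -3/4; a_2 = 15/44; a_3 = -9/88; a_4 = 9/374; a_5 = -27/5984


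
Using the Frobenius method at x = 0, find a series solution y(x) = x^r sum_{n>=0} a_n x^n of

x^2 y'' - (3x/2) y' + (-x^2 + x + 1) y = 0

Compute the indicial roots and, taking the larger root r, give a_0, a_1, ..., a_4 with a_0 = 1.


Write in Frobenius form y'' + (p(x)/x) y' + (q(x)/x^2) y = 0:
  p(x) = -3/2,  q(x) = -x^2 + x + 1.
Indicial equation: r(r-1) + (-3/2) r + (1) = 0 -> roots r_1 = 2, r_2 = 1/2.
Take r = r_1 = 2. Let y(x) = x^r sum_{n>=0} a_n x^n with a_0 = 1.
Substitute y = x^r sum a_n x^n and match x^{r+n}. The recurrence is
  D(n) a_n + 1 a_{n-1} - 1 a_{n-2} = 0,  where D(n) = (r+n)(r+n-1) + (-3/2)(r+n) + (1).
  a_n = [-1 a_{n-1} + 1 a_{n-2}] / D(n).
Since the indicial polynomial factors as (r - r_1)(r - r_2), D(n) = (r_1 + n - r_1)(r_1 + n - r_2) = n(n + 3/2).
Evaluating step by step (a_0 = 1):
  n = 1: D(1) = 1(1 + 3/2) = 5/2; numerator = -1(1) = -1; a_1 = (-1)/(5/2) = -2/5
  n = 2: D(2) = 2(2 + 3/2) = 7; numerator = -1(-2/5) + 1(1) = 7/5; a_2 = (7/5)/(7) = 1/5
  n = 3: D(3) = 3(3 + 3/2) = 27/2; numerator = -1(1/5) + 1(-2/5) = -3/5; a_3 = (-3/5)/(27/2) = -2/45
  n = 4: D(4) = 4(4 + 3/2) = 22; numerator = -1(-2/45) + 1(1/5) = 11/45; a_4 = (11/45)/(22) = 1/90

r = 2; a_0 = 1; a_1 = -2/5; a_2 = 1/5; a_3 = -2/45; a_4 = 1/90


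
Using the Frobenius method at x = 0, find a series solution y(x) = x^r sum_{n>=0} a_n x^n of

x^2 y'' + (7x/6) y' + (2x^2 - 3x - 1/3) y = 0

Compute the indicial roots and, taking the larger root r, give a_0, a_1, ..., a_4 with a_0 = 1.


Write in Frobenius form y'' + (p(x)/x) y' + (q(x)/x^2) y = 0:
  p(x) = 7/6,  q(x) = 2x^2 - 3x - 1/3.
Indicial equation: r(r-1) + (7/6) r + (-1/3) = 0 -> roots r_1 = 1/2, r_2 = -2/3.
Take r = r_1 = 1/2. Let y(x) = x^r sum_{n>=0} a_n x^n with a_0 = 1.
Substitute y = x^r sum a_n x^n and match x^{r+n}. The recurrence is
  D(n) a_n - 3 a_{n-1} + 2 a_{n-2} = 0,  where D(n) = (r+n)(r+n-1) + (7/6)(r+n) + (-1/3).
  a_n = [3 a_{n-1} - 2 a_{n-2}] / D(n).
Since the indicial polynomial factors as (r - r_1)(r - r_2), D(n) = (r_1 + n - r_1)(r_1 + n - r_2) = n(n + 7/6).
Evaluating step by step (a_0 = 1):
  n = 1: D(1) = 1(1 + 7/6) = 13/6; numerator = 3(1) = 3; a_1 = (3)/(13/6) = 18/13
  n = 2: D(2) = 2(2 + 7/6) = 19/3; numerator = 3(18/13) - 2(1) = 28/13; a_2 = (28/13)/(19/3) = 84/247
  n = 3: D(3) = 3(3 + 7/6) = 25/2; numerator = 3(84/247) - 2(18/13) = -432/247; a_3 = (-432/247)/(25/2) = -864/6175
  n = 4: D(4) = 4(4 + 7/6) = 62/3; numerator = 3(-864/6175) - 2(84/247) = -6792/6175; a_4 = (-6792/6175)/(62/3) = -10188/191425

r = 1/2; a_0 = 1; a_1 = 18/13; a_2 = 84/247; a_3 = -864/6175; a_4 = -10188/191425


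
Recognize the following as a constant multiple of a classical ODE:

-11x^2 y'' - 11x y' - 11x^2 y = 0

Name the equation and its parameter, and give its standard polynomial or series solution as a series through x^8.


All three coefficients share the factor -11; dividing through by -11 gives  x^2 y'' + x y' + x^2 y = 0.
This matches the Bessel equation x^2 y'' + x y' + (x^2 - nu^2) y = 0 with nu^2 = 0, so nu = 0; the solution bounded at x = 0 is J_0(x).
Frobenius at x = 0: indicial roots ±nu; for r = nu the recurrence k(k + 2nu) c_k = -c_{k-2} gives the standard series J_nu(x) = sum_{k>=0} (-1)^k / (k! (k+nu)!) (x/2)^(2k+nu). Evaluate the first 5 terms:
  k = 0: (-1)^0 / (0! * 0! * 2^0) x^0 = 1/(1*1*1) x^0 = (1) x^0
  k = 1: (-1)^1 / (1! * 1! * 2^2) x^2 = -1/(1*1*4) x^2 = (-1/4) x^2
  k = 2: (-1)^2 / (2! * 2! * 2^4) x^4 = 1/(2*2*16) x^4 = (1/64) x^4
  k = 3: (-1)^3 / (3! * 3! * 2^6) x^6 = -1/(6*6*64) x^6 = (-1/2304) x^6
  k = 4: (-1)^4 / (4! * 4! * 2^8) x^8 = 1/(24*24*256) x^8 = (1/147456) x^8
Hence J_0(x) = x^8/147456 - x^6/2304 + x^4/64 - x^2/4 + 1 + ....

J_0(x); series = x^8/147456 - x^6/2304 + x^4/64 - x^2/4 + 1


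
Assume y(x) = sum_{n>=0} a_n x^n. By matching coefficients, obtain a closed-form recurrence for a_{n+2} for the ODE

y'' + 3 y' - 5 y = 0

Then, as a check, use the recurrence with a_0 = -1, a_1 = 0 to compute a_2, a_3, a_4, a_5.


Substitute y = sum_n a_n x^n.
y''(x) has coefficient (n+2)(n+1) a_{n+2} at x^n;
3 y'(x) has coefficient 3 (n+1) a_{n+1} at x^n;
-5 y(x) has coefficient -5 a_n at x^n.
Matching x^n: (n+2)(n+1) a_{n+2} + 3 (n+1) a_{n+1} - 5 a_n = 0.
Thus a_{n+2} = [-3 (n+1) a_{n+1} + 5 a_n] / ((n+1)(n+2)).

Check with a_0 = -1, a_1 = 0 (apply the recurrence for n = 0, 1, 2, 3): a_0 = -1, a_1 = 0, a_2 = -5/2, a_3 = 5/2, a_4 = -35/12, a_5 = 19/8.

a_(n+2) = [-3 (n+1) a_(n+1) + 5 a_n] / ((n+1)(n+2)); check: a_0 = -1, a_1 = 0, a_2 = -5/2, a_3 = 5/2, a_4 = -35/12, a_5 = 19/8


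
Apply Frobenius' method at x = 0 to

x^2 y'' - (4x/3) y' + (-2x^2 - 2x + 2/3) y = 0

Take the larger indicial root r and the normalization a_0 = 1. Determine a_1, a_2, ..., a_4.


Write in Frobenius form y'' + (p(x)/x) y' + (q(x)/x^2) y = 0:
  p(x) = -4/3,  q(x) = -2x^2 - 2x + 2/3.
Indicial equation: r(r-1) + (-4/3) r + (2/3) = 0 -> roots r_1 = 2, r_2 = 1/3.
Take r = r_1 = 2. Let y(x) = x^r sum_{n>=0} a_n x^n with a_0 = 1.
Substitute y = x^r sum a_n x^n and match x^{r+n}. The recurrence is
  D(n) a_n - 2 a_{n-1} - 2 a_{n-2} = 0,  where D(n) = (r+n)(r+n-1) + (-4/3)(r+n) + (2/3).
  a_n = [2 a_{n-1} + 2 a_{n-2}] / D(n).
Since the indicial polynomial factors as (r - r_1)(r - r_2), D(n) = (r_1 + n - r_1)(r_1 + n - r_2) = n(n + 5/3).
Evaluating step by step (a_0 = 1):
  n = 1: D(1) = 1(1 + 5/3) = 8/3; numerator = 2(1) = 2; a_1 = (2)/(8/3) = 3/4
  n = 2: D(2) = 2(2 + 5/3) = 22/3; numerator = 2(3/4) + 2(1) = 7/2; a_2 = (7/2)/(22/3) = 21/44
  n = 3: D(3) = 3(3 + 5/3) = 14; numerator = 2(21/44) + 2(3/4) = 27/11; a_3 = (27/11)/(14) = 27/154
  n = 4: D(4) = 4(4 + 5/3) = 68/3; numerator = 2(27/154) + 2(21/44) = 201/154; a_4 = (201/154)/(68/3) = 603/10472

r = 2; a_0 = 1; a_1 = 3/4; a_2 = 21/44; a_3 = 27/154; a_4 = 603/10472


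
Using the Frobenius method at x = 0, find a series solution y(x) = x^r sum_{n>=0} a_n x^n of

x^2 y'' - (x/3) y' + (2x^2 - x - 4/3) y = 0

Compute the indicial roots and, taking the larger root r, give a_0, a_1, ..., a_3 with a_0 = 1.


Write in Frobenius form y'' + (p(x)/x) y' + (q(x)/x^2) y = 0:
  p(x) = -1/3,  q(x) = 2x^2 - x - 4/3.
Indicial equation: r(r-1) + (-1/3) r + (-4/3) = 0 -> roots r_1 = 2, r_2 = -2/3.
Take r = r_1 = 2. Let y(x) = x^r sum_{n>=0} a_n x^n with a_0 = 1.
Substitute y = x^r sum a_n x^n and match x^{r+n}. The recurrence is
  D(n) a_n - 1 a_{n-1} + 2 a_{n-2} = 0,  where D(n) = (r+n)(r+n-1) + (-1/3)(r+n) + (-4/3).
  a_n = [1 a_{n-1} - 2 a_{n-2}] / D(n).
Since the indicial polynomial factors as (r - r_1)(r - r_2), D(n) = (r_1 + n - r_1)(r_1 + n - r_2) = n(n + 8/3).
Evaluating step by step (a_0 = 1):
  n = 1: D(1) = 1(1 + 8/3) = 11/3; numerator = 1(1) = 1; a_1 = (1)/(11/3) = 3/11
  n = 2: D(2) = 2(2 + 8/3) = 28/3; numerator = 1(3/11) - 2(1) = -19/11; a_2 = (-19/11)/(28/3) = -57/308
  n = 3: D(3) = 3(3 + 8/3) = 17; numerator = 1(-57/308) - 2(3/11) = -225/308; a_3 = (-225/308)/(17) = -225/5236

r = 2; a_0 = 1; a_1 = 3/11; a_2 = -57/308; a_3 = -225/5236


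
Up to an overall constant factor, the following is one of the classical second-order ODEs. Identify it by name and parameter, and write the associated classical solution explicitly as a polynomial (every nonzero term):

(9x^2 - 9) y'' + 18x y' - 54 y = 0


All three coefficients share the factor -9; dividing through by -9 gives  (1 - x^2) y'' - 2x y' + 6 y = 0.
This matches the Legendre equation (1 - x^2) y'' - 2x y' + n(n+1) y = 0 (note the -2x y' term) with n(n+1) = 6, so n = 2; the polynomial solution is P_2(x).
With y = sum_k a_k x^k, matching x^k gives (k+2)(k+1) a_{k+2} = [k(k+1) - n(n+1)] a_k = (k - 2)(k + 3) a_k. The right side vanishes at k = 2, so the series with the parity of 2 terminates at degree 2.
Standard normalization (P_n(1) = 1): leading coefficient (2n)!/(2^n (n!)^2) = 24/(4*4) = 3/2, so a_2 = 3/2. Work downward with a_k = (k+1)(k+2) a_{k+2} / ((k - 2)(k + 3)):
  a_0 = (1)(2)(3/2) / ((0 - 2)(0 + 3)) = 3/(-6) = -1/2
Hence P_2(x) = 3 x^2/2 - 1/2.

P_2(x); series = 3 x^2/2 - 1/2


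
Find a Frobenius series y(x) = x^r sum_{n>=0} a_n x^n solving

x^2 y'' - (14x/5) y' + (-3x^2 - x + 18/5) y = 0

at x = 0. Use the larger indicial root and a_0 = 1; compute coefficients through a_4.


Write in Frobenius form y'' + (p(x)/x) y' + (q(x)/x^2) y = 0:
  p(x) = -14/5,  q(x) = -3x^2 - x + 18/5.
Indicial equation: r(r-1) + (-14/5) r + (18/5) = 0 -> roots r_1 = 2, r_2 = 9/5.
Take r = r_1 = 2. Let y(x) = x^r sum_{n>=0} a_n x^n with a_0 = 1.
Substitute y = x^r sum a_n x^n and match x^{r+n}. The recurrence is
  D(n) a_n - 1 a_{n-1} - 3 a_{n-2} = 0,  where D(n) = (r+n)(r+n-1) + (-14/5)(r+n) + (18/5).
  a_n = [1 a_{n-1} + 3 a_{n-2}] / D(n).
Since the indicial polynomial factors as (r - r_1)(r - r_2), D(n) = (r_1 + n - r_1)(r_1 + n - r_2) = n(n + 1/5).
Evaluating step by step (a_0 = 1):
  n = 1: D(1) = 1(1 + 1/5) = 6/5; numerator = 1(1) = 1; a_1 = (1)/(6/5) = 5/6
  n = 2: D(2) = 2(2 + 1/5) = 22/5; numerator = 1(5/6) + 3(1) = 23/6; a_2 = (23/6)/(22/5) = 115/132
  n = 3: D(3) = 3(3 + 1/5) = 48/5; numerator = 1(115/132) + 3(5/6) = 445/132; a_3 = (445/132)/(48/5) = 2225/6336
  n = 4: D(4) = 4(4 + 1/5) = 84/5; numerator = 1(2225/6336) + 3(115/132) = 18785/6336; a_4 = (18785/6336)/(84/5) = 93925/532224

r = 2; a_0 = 1; a_1 = 5/6; a_2 = 115/132; a_3 = 2225/6336; a_4 = 93925/532224


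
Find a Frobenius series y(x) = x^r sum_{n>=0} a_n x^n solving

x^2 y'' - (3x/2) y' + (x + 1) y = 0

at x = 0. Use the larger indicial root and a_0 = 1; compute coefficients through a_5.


Write in Frobenius form y'' + (p(x)/x) y' + (q(x)/x^2) y = 0:
  p(x) = -3/2,  q(x) = x + 1.
Indicial equation: r(r-1) + (-3/2) r + (1) = 0 -> roots r_1 = 2, r_2 = 1/2.
Take r = r_1 = 2. Let y(x) = x^r sum_{n>=0} a_n x^n with a_0 = 1.
Substitute y = x^r sum a_n x^n and match x^{r+n}. The recurrence is
  D(n) a_n + 1 a_{n-1} = 0,  where D(n) = (r+n)(r+n-1) + (-3/2)(r+n) + (1).
  a_n = -1 / D(n) * a_{n-1}.
Since the indicial polynomial factors as (r - r_1)(r - r_2), D(n) = (r_1 + n - r_1)(r_1 + n - r_2) = n(n + 3/2).
Evaluating step by step (a_0 = 1):
  n = 1: D(1) = 1(1 + 3/2) = 5/2; numerator = -1(1) = -1; a_1 = (-1)/(5/2) = -2/5
  n = 2: D(2) = 2(2 + 3/2) = 7; numerator = -1(-2/5) = 2/5; a_2 = (2/5)/(7) = 2/35
  n = 3: D(3) = 3(3 + 3/2) = 27/2; numerator = -1(2/35) = -2/35; a_3 = (-2/35)/(27/2) = -4/945
  n = 4: D(4) = 4(4 + 3/2) = 22; numerator = -1(-4/945) = 4/945; a_4 = (4/945)/(22) = 2/10395
  n = 5: D(5) = 5(5 + 3/2) = 65/2; numerator = -1(2/10395) = -2/10395; a_5 = (-2/10395)/(65/2) = -4/675675

r = 2; a_0 = 1; a_1 = -2/5; a_2 = 2/35; a_3 = -4/945; a_4 = 2/10395; a_5 = -4/675675


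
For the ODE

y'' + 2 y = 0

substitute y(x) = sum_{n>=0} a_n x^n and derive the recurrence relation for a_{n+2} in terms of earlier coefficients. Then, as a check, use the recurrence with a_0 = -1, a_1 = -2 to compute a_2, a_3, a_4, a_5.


Substitute y = sum_n a_n x^n into y'' + (const) y = 0.
y''(x) = sum_{n>=0} (n+2)(n+1) a_{n+2} x^n.
The ODE becomes sum_n [(n+2)(n+1) a_{n+2} + 2 a_n] x^n = 0.
Setting each coefficient to zero gives the recurrence:
  (n+2)(n+1) a_{n+2} + 2 a_n = 0,
  a_{n+2} = -2 / ((n+1)(n+2)) a_n.

Check with a_0 = -1, a_1 = -2 (apply the recurrence for n = 0, 1, 2, 3): a_0 = -1, a_1 = -2, a_2 = 1, a_3 = 2/3, a_4 = -1/6, a_5 = -1/15.

a_{n+2} = -2/((n+1)(n+2)) * a_n; check: a_0 = -1, a_1 = -2, a_2 = 1, a_3 = 2/3, a_4 = -1/6, a_5 = -1/15


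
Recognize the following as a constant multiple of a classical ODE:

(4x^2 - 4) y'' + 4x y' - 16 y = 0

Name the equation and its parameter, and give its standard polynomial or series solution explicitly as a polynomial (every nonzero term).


All three coefficients share the factor -4; dividing through by -4 gives  (1 - x^2) y'' - x y' + 4 y = 0.
This matches the Chebyshev equation (1 - x^2) y'' - x y' + n^2 y = 0 (note the -x y' term, not -2x y') with n^2 = 4, so n = 2; the polynomial solution is T_2(x).
With y = sum_k a_k x^k, matching x^k gives (k+2)(k+1) a_{k+2} = (k^2 - n^2) a_k = (k - 2)(k + 2) a_k. The right side vanishes at k = 2, so the series with the parity of 2 terminates at degree 2.
Standard normalization: leading coefficient of T_n is 2^(n-1), so a_2 = 2^1 = 2. Work downward with a_k = (k+1)(k+2) a_{k+2} / ((k - 2)(k + 2)):
  a_0 = (1)(2)(2) / ((0 - 2)(0 + 2)) = 4/(-4) = -1
Hence T_2(x) = 2 x^2 - 1.

T_2(x); series = 2 x^2 - 1


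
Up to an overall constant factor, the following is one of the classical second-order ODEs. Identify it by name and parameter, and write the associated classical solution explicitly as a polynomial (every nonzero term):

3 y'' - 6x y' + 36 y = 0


All three coefficients share the factor 3; dividing through by 3 gives  y'' - 2x y' + 12 y = 0.
This matches the Hermite equation y'' - 2x y' + 2n y = 0 with 2n = 12, so n = 6; the polynomial solution is H_6(x).
With y = sum_k a_k x^k, matching x^k gives (k+2)(k+1) a_{k+2} = 2(k - n) a_k = 2(k - 6) a_k. The right side vanishes at k = 6, so the series with the parity of 6 terminates at degree 6.
Standard normalization: leading coefficient of H_n is 2^n, so a_6 = 2^6 = 64. Work downward with a_k = (k+1)(k+2) a_{k+2} / (2(k - n)):
  a_4 = (5)(6)(64) / (2(4 - 6)) = 1920/(-4) = -480
  a_2 = (3)(4)(-480) / (2(2 - 6)) = -5760/(-8) = 720
  a_0 = (1)(2)(720) / (2(0 - 6)) = 1440/(-12) = -120
Hence H_6(x) = 64 x^6 - 480 x^4 + 720 x^2 - 120.

H_6(x); series = 64 x^6 - 480 x^4 + 720 x^2 - 120


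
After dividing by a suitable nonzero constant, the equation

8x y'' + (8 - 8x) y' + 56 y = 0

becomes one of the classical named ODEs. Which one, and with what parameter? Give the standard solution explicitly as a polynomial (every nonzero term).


All three coefficients share the factor 8; dividing through by 8 gives  x y'' + (1 - x) y' + 7 y = 0.
This matches the Laguerre equation x y'' + (1 - x) y' + n y = 0 with n = 7; the polynomial solution is L_7(x).
With y = sum_k a_k x^k, matching x^k gives (k+1)k a_{k+1} + (k+1) a_{k+1} - k a_k + n a_k = 0, i.e. (k+1)^2 a_{k+1} = (k - n) a_k = (k - 7) a_k. The right side vanishes at k = 7, so the series terminates at degree 7.
Standard normalization L_n(0) = 1 gives a_0 = 1. Work upward with a_{k+1} = (k - 7) a_k / (k+1)^2:
  a_1 = (0 - 7)(1) / 1^2 = -7/1 = -7
  a_2 = (1 - 7)(-7) / 2^2 = 42/4 = 21/2
  a_3 = (2 - 7)(21/2) / 3^2 = (-105/2)/9 = -35/6
  a_4 = (3 - 7)(-35/6) / 4^2 = (70/3)/16 = 35/24
  a_5 = (4 - 7)(35/24) / 5^2 = (-35/8)/25 = -7/40
  a_6 = (5 - 7)(-7/40) / 6^2 = (7/20)/36 = 7/720
  a_7 = (6 - 7)(7/720) / 7^2 = (-7/720)/49 = -1/5040
Hence L_7(x) = -x^7/5040 + 7 x^6/720 - 7 x^5/40 + 35 x^4/24 - 35 x^3/6 + 21 x^2/2 - 7 x + 1.

L_7(x); series = -x^7/5040 + 7 x^6/720 - 7 x^5/40 + 35 x^4/24 - 35 x^3/6 + 21 x^2/2 - 7 x + 1


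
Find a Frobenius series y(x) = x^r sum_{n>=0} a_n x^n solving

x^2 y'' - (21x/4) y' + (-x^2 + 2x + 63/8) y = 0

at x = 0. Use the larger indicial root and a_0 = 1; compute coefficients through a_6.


Write in Frobenius form y'' + (p(x)/x) y' + (q(x)/x^2) y = 0:
  p(x) = -21/4,  q(x) = -x^2 + 2x + 63/8.
Indicial equation: r(r-1) + (-21/4) r + (63/8) = 0 -> roots r_1 = 9/2, r_2 = 7/4.
Take r = r_1 = 9/2. Let y(x) = x^r sum_{n>=0} a_n x^n with a_0 = 1.
Substitute y = x^r sum a_n x^n and match x^{r+n}. The recurrence is
  D(n) a_n + 2 a_{n-1} - 1 a_{n-2} = 0,  where D(n) = (r+n)(r+n-1) + (-21/4)(r+n) + (63/8).
  a_n = [-2 a_{n-1} + 1 a_{n-2}] / D(n).
Since the indicial polynomial factors as (r - r_1)(r - r_2), D(n) = (r_1 + n - r_1)(r_1 + n - r_2) = n(n + 11/4).
Evaluating step by step (a_0 = 1):
  n = 1: D(1) = 1(1 + 11/4) = 15/4; numerator = -2(1) = -2; a_1 = (-2)/(15/4) = -8/15
  n = 2: D(2) = 2(2 + 11/4) = 19/2; numerator = -2(-8/15) + 1(1) = 31/15; a_2 = (31/15)/(19/2) = 62/285
  n = 3: D(3) = 3(3 + 11/4) = 69/4; numerator = -2(62/285) + 1(-8/15) = -92/95; a_3 = (-92/95)/(69/4) = -16/285
  n = 4: D(4) = 4(4 + 11/4) = 27; numerator = -2(-16/285) + 1(62/285) = 94/285; a_4 = (94/285)/(27) = 94/7695
  n = 5: D(5) = 5(5 + 11/4) = 155/4; numerator = -2(94/7695) + 1(-16/285) = -124/1539; a_5 = (-124/1539)/(155/4) = -16/7695
  n = 6: D(6) = 6(6 + 11/4) = 105/2; numerator = -2(-16/7695) + 1(94/7695) = 14/855; a_6 = (14/855)/(105/2) = 4/12825

r = 9/2; a_0 = 1; a_1 = -8/15; a_2 = 62/285; a_3 = -16/285; a_4 = 94/7695; a_5 = -16/7695; a_6 = 4/12825


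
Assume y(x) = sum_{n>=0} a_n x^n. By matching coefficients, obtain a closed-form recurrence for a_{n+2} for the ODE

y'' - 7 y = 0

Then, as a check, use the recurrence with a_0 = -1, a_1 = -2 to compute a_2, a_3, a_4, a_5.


Substitute y = sum_n a_n x^n into y'' + (const) y = 0.
y''(x) = sum_{n>=0} (n+2)(n+1) a_{n+2} x^n.
The ODE becomes sum_n [(n+2)(n+1) a_{n+2} - 7 a_n] x^n = 0.
Setting each coefficient to zero gives the recurrence:
  (n+2)(n+1) a_{n+2} - 7 a_n = 0,
  a_{n+2} = 7 / ((n+1)(n+2)) a_n.

Check with a_0 = -1, a_1 = -2 (apply the recurrence for n = 0, 1, 2, 3): a_0 = -1, a_1 = -2, a_2 = -7/2, a_3 = -7/3, a_4 = -49/24, a_5 = -49/60.

a_{n+2} = 7/((n+1)(n+2)) * a_n; check: a_0 = -1, a_1 = -2, a_2 = -7/2, a_3 = -7/3, a_4 = -49/24, a_5 = -49/60


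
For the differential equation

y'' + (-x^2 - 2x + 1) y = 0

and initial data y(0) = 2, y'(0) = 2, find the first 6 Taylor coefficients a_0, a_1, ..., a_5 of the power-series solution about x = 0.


Ansatz: y(x) = sum_{n>=0} a_n x^n, so y'(x) = sum_{n>=1} n a_n x^(n-1) and y''(x) = sum_{n>=2} n(n-1) a_n x^(n-2).
Substitute into P(x) y'' + Q(x) y' + R(x) y = 0 with P(x) = 1, Q(x) = 0, R(x) = -x^2 - 2x + 1, and match powers of x.
Initial conditions: a_0 = 2, a_1 = 2.
Setting the coefficient of each power of x to zero and solving order by order (substituting the coefficients already found):
  x^0: 2 a_2 + a_0 = 0  ->  2 a_2 = -a_0 = -2  ->  a_2 = -1
  x^1: 6 a_3 + a_1 - 2 a_0 = 0  ->  6 a_3 = -a_1 + 2 a_0 = 2  ->  a_3 = 1/3
  x^2: 12 a_4 + a_2 - 2 a_1 - a_0 = 0  ->  12 a_4 = -a_2 + 2 a_1 + a_0 = 7  ->  a_4 = 7/12
  x^3: 20 a_5 + a_3 - 2 a_2 - a_1 = 0  ->  20 a_5 = -a_3 + 2 a_2 + a_1 = -1/3  ->  a_5 = -1/60
Truncated series: y(x) = 2 + 2 x - x^2 + (1/3) x^3 + (7/12) x^4 - (1/60) x^5 + O(x^6).

a_0 = 2; a_1 = 2; a_2 = -1; a_3 = 1/3; a_4 = 7/12; a_5 = -1/60


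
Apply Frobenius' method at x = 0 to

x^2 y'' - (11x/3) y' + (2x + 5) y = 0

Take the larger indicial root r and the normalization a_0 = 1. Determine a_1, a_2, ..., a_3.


Write in Frobenius form y'' + (p(x)/x) y' + (q(x)/x^2) y = 0:
  p(x) = -11/3,  q(x) = 2x + 5.
Indicial equation: r(r-1) + (-11/3) r + (5) = 0 -> roots r_1 = 3, r_2 = 5/3.
Take r = r_1 = 3. Let y(x) = x^r sum_{n>=0} a_n x^n with a_0 = 1.
Substitute y = x^r sum a_n x^n and match x^{r+n}. The recurrence is
  D(n) a_n + 2 a_{n-1} = 0,  where D(n) = (r+n)(r+n-1) + (-11/3)(r+n) + (5).
  a_n = -2 / D(n) * a_{n-1}.
Since the indicial polynomial factors as (r - r_1)(r - r_2), D(n) = (r_1 + n - r_1)(r_1 + n - r_2) = n(n + 4/3).
Evaluating step by step (a_0 = 1):
  n = 1: D(1) = 1(1 + 4/3) = 7/3; numerator = -2(1) = -2; a_1 = (-2)/(7/3) = -6/7
  n = 2: D(2) = 2(2 + 4/3) = 20/3; numerator = -2(-6/7) = 12/7; a_2 = (12/7)/(20/3) = 9/35
  n = 3: D(3) = 3(3 + 4/3) = 13; numerator = -2(9/35) = -18/35; a_3 = (-18/35)/(13) = -18/455

r = 3; a_0 = 1; a_1 = -6/7; a_2 = 9/35; a_3 = -18/455


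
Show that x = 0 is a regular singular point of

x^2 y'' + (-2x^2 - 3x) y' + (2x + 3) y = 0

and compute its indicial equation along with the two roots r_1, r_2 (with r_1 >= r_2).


Divide by x^2 to reach normal form y'' + P_1(x) y' + P_2(x) y = 0 with P_1(x) = -2 - 3/x and P_2(x) = 2/x + 3/x^2.
x = 0 is a singular point because the y'-coefficient -2 - 3/x has a pole at x = 0 and the y-coefficient 2/x + 3/x^2 has a pole at x = 0.
It is a regular singular point because x P_1(x) = p(x) = -2x - 3 and x^2 P_2(x) = q(x) = 2x + 3 are polynomials, hence analytic at x = 0.
p(0) = -3,  q(0) = 3.
Indicial equation: r(r-1) + p(0) r + q(0) = 0, i.e. r^2 + (p(0) - 1) r + q(0) = 0, i.e. r^2 - 4 r + 3 = 0.
Discriminant: (-4)^2 - 4(3) = 4, so r = (4 ± 2)/2.
Solving: r_1 = 3, r_2 = 1.

indicial: r^2 - 4 r + 3 = 0; roots r_1 = 3, r_2 = 1


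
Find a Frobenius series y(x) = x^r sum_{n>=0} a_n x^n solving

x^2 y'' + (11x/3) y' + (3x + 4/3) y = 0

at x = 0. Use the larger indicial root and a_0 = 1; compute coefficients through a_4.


Write in Frobenius form y'' + (p(x)/x) y' + (q(x)/x^2) y = 0:
  p(x) = 11/3,  q(x) = 3x + 4/3.
Indicial equation: r(r-1) + (11/3) r + (4/3) = 0 -> roots r_1 = -2/3, r_2 = -2.
Take r = r_1 = -2/3. Let y(x) = x^r sum_{n>=0} a_n x^n with a_0 = 1.
Substitute y = x^r sum a_n x^n and match x^{r+n}. The recurrence is
  D(n) a_n + 3 a_{n-1} = 0,  where D(n) = (r+n)(r+n-1) + (11/3)(r+n) + (4/3).
  a_n = -3 / D(n) * a_{n-1}.
Since the indicial polynomial factors as (r - r_1)(r - r_2), D(n) = (r_1 + n - r_1)(r_1 + n - r_2) = n(n + 4/3).
Evaluating step by step (a_0 = 1):
  n = 1: D(1) = 1(1 + 4/3) = 7/3; numerator = -3(1) = -3; a_1 = (-3)/(7/3) = -9/7
  n = 2: D(2) = 2(2 + 4/3) = 20/3; numerator = -3(-9/7) = 27/7; a_2 = (27/7)/(20/3) = 81/140
  n = 3: D(3) = 3(3 + 4/3) = 13; numerator = -3(81/140) = -243/140; a_3 = (-243/140)/(13) = -243/1820
  n = 4: D(4) = 4(4 + 4/3) = 64/3; numerator = -3(-243/1820) = 729/1820; a_4 = (729/1820)/(64/3) = 2187/116480

r = -2/3; a_0 = 1; a_1 = -9/7; a_2 = 81/140; a_3 = -243/1820; a_4 = 2187/116480


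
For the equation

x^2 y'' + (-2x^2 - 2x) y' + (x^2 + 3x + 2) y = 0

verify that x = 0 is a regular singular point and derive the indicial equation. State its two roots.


Divide by x^2 to reach normal form y'' + P_1(x) y' + P_2(x) y = 0 with P_1(x) = -2 - 2/x and P_2(x) = 1 + 3/x + 2/x^2.
x = 0 is a singular point because the y'-coefficient -2 - 2/x has a pole at x = 0 and the y-coefficient 1 + 3/x + 2/x^2 has a pole at x = 0.
It is a regular singular point because x P_1(x) = p(x) = -2x - 2 and x^2 P_2(x) = q(x) = x^2 + 3x + 2 are polynomials, hence analytic at x = 0.
p(0) = -2,  q(0) = 2.
Indicial equation: r(r-1) + p(0) r + q(0) = 0, i.e. r^2 + (p(0) - 1) r + q(0) = 0, i.e. r^2 - 3 r + 2 = 0.
Discriminant: (-3)^2 - 4(2) = 1, so r = (3 ± 1)/2.
Solving: r_1 = 2, r_2 = 1.

indicial: r^2 - 3 r + 2 = 0; roots r_1 = 2, r_2 = 1


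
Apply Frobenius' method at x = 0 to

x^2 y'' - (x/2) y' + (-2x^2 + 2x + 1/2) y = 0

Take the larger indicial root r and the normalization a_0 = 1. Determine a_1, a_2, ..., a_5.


Write in Frobenius form y'' + (p(x)/x) y' + (q(x)/x^2) y = 0:
  p(x) = -1/2,  q(x) = -2x^2 + 2x + 1/2.
Indicial equation: r(r-1) + (-1/2) r + (1/2) = 0 -> roots r_1 = 1, r_2 = 1/2.
Take r = r_1 = 1. Let y(x) = x^r sum_{n>=0} a_n x^n with a_0 = 1.
Substitute y = x^r sum a_n x^n and match x^{r+n}. The recurrence is
  D(n) a_n + 2 a_{n-1} - 2 a_{n-2} = 0,  where D(n) = (r+n)(r+n-1) + (-1/2)(r+n) + (1/2).
  a_n = [-2 a_{n-1} + 2 a_{n-2}] / D(n).
Since the indicial polynomial factors as (r - r_1)(r - r_2), D(n) = (r_1 + n - r_1)(r_1 + n - r_2) = n(n + 1/2).
Evaluating step by step (a_0 = 1):
  n = 1: D(1) = 1(1 + 1/2) = 3/2; numerator = -2(1) = -2; a_1 = (-2)/(3/2) = -4/3
  n = 2: D(2) = 2(2 + 1/2) = 5; numerator = -2(-4/3) + 2(1) = 14/3; a_2 = (14/3)/(5) = 14/15
  n = 3: D(3) = 3(3 + 1/2) = 21/2; numerator = -2(14/15) + 2(-4/3) = -68/15; a_3 = (-68/15)/(21/2) = -136/315
  n = 4: D(4) = 4(4 + 1/2) = 18; numerator = -2(-136/315) + 2(14/15) = 172/63; a_4 = (172/63)/(18) = 86/567
  n = 5: D(5) = 5(5 + 1/2) = 55/2; numerator = -2(86/567) + 2(-136/315) = -3308/2835; a_5 = (-3308/2835)/(55/2) = -6616/155925

r = 1; a_0 = 1; a_1 = -4/3; a_2 = 14/15; a_3 = -136/315; a_4 = 86/567; a_5 = -6616/155925


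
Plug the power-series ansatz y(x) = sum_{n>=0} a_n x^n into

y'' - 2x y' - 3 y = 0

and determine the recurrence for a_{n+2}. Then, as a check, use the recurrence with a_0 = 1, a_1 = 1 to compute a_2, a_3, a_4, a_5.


Substitute y = sum_n a_n x^n.
y''(x) has coefficient (n+2)(n+1) a_{n+2} at x^n;
-2 x y'(x) has coefficient -2 n a_n at x^n (shift);
-3 y(x) has coefficient -3 a_n at x^n.
Matching x^n: (n+2)(n+1) a_{n+2} + (-2n - 3) a_n = 0.
Thus a_{n+2} = (2n + 3) / ((n+1)(n+2)) * a_n.

Check with a_0 = 1, a_1 = 1 (apply the recurrence for n = 0, 1, 2, 3): a_0 = 1, a_1 = 1, a_2 = 3/2, a_3 = 5/6, a_4 = 7/8, a_5 = 3/8.

a_(n+2) = (2n + 3) / ((n+1)(n+2)) * a_n; check: a_0 = 1, a_1 = 1, a_2 = 3/2, a_3 = 5/6, a_4 = 7/8, a_5 = 3/8


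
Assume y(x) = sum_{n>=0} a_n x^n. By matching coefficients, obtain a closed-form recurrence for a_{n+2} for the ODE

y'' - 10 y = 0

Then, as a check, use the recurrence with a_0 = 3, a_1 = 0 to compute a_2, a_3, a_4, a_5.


Substitute y = sum_n a_n x^n into y'' + (const) y = 0.
y''(x) = sum_{n>=0} (n+2)(n+1) a_{n+2} x^n.
The ODE becomes sum_n [(n+2)(n+1) a_{n+2} - 10 a_n] x^n = 0.
Setting each coefficient to zero gives the recurrence:
  (n+2)(n+1) a_{n+2} - 10 a_n = 0,
  a_{n+2} = 10 / ((n+1)(n+2)) a_n.

Check with a_0 = 3, a_1 = 0 (apply the recurrence for n = 0, 1, 2, 3): a_0 = 3, a_1 = 0, a_2 = 15, a_3 = 0, a_4 = 25/2, a_5 = 0.

a_{n+2} = 10/((n+1)(n+2)) * a_n; check: a_0 = 3, a_1 = 0, a_2 = 15, a_3 = 0, a_4 = 25/2, a_5 = 0


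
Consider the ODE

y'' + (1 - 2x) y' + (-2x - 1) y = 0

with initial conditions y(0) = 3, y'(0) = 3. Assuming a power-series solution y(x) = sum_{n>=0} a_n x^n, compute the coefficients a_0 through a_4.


Ansatz: y(x) = sum_{n>=0} a_n x^n, so y'(x) = sum_{n>=1} n a_n x^(n-1) and y''(x) = sum_{n>=2} n(n-1) a_n x^(n-2).
Substitute into P(x) y'' + Q(x) y' + R(x) y = 0 with P(x) = 1, Q(x) = 1 - 2x, R(x) = -2x - 1, and match powers of x.
Initial conditions: a_0 = 3, a_1 = 3.
Setting the coefficient of each power of x to zero and solving order by order (substituting the coefficients already found):
  x^0: 2 a_2 + a_1 - a_0 = 0  ->  2 a_2 = -a_1 + a_0 = 0  ->  a_2 = 0
  x^1: 6 a_3 + 2 a_2 - 3 a_1 - 2 a_0 = 0  ->  6 a_3 = -2 a_2 + 3 a_1 + 2 a_0 = 15  ->  a_3 = 5/2
  x^2: 12 a_4 + 3 a_3 - 5 a_2 - 2 a_1 = 0  ->  12 a_4 = -3 a_3 + 5 a_2 + 2 a_1 = -3/2  ->  a_4 = -1/8
Truncated series: y(x) = 3 + 3 x + (5/2) x^3 - (1/8) x^4 + O(x^5).

a_0 = 3; a_1 = 3; a_2 = 0; a_3 = 5/2; a_4 = -1/8


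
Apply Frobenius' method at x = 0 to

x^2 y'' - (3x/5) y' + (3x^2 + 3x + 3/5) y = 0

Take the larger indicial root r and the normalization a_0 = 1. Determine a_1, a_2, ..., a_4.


Write in Frobenius form y'' + (p(x)/x) y' + (q(x)/x^2) y = 0:
  p(x) = -3/5,  q(x) = 3x^2 + 3x + 3/5.
Indicial equation: r(r-1) + (-3/5) r + (3/5) = 0 -> roots r_1 = 1, r_2 = 3/5.
Take r = r_1 = 1. Let y(x) = x^r sum_{n>=0} a_n x^n with a_0 = 1.
Substitute y = x^r sum a_n x^n and match x^{r+n}. The recurrence is
  D(n) a_n + 3 a_{n-1} + 3 a_{n-2} = 0,  where D(n) = (r+n)(r+n-1) + (-3/5)(r+n) + (3/5).
  a_n = [-3 a_{n-1} - 3 a_{n-2}] / D(n).
Since the indicial polynomial factors as (r - r_1)(r - r_2), D(n) = (r_1 + n - r_1)(r_1 + n - r_2) = n(n + 2/5).
Evaluating step by step (a_0 = 1):
  n = 1: D(1) = 1(1 + 2/5) = 7/5; numerator = -3(1) = -3; a_1 = (-3)/(7/5) = -15/7
  n = 2: D(2) = 2(2 + 2/5) = 24/5; numerator = -3(-15/7) - 3(1) = 24/7; a_2 = (24/7)/(24/5) = 5/7
  n = 3: D(3) = 3(3 + 2/5) = 51/5; numerator = -3(5/7) - 3(-15/7) = 30/7; a_3 = (30/7)/(51/5) = 50/119
  n = 4: D(4) = 4(4 + 2/5) = 88/5; numerator = -3(50/119) - 3(5/7) = -405/119; a_4 = (-405/119)/(88/5) = -2025/10472

r = 1; a_0 = 1; a_1 = -15/7; a_2 = 5/7; a_3 = 50/119; a_4 = -2025/10472


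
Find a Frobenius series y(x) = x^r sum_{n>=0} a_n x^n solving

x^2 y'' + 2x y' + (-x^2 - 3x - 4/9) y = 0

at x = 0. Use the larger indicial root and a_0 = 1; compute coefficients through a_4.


Write in Frobenius form y'' + (p(x)/x) y' + (q(x)/x^2) y = 0:
  p(x) = 2,  q(x) = -x^2 - 3x - 4/9.
Indicial equation: r(r-1) + (2) r + (-4/9) = 0 -> roots r_1 = 1/3, r_2 = -4/3.
Take r = r_1 = 1/3. Let y(x) = x^r sum_{n>=0} a_n x^n with a_0 = 1.
Substitute y = x^r sum a_n x^n and match x^{r+n}. The recurrence is
  D(n) a_n - 3 a_{n-1} - 1 a_{n-2} = 0,  where D(n) = (r+n)(r+n-1) + (2)(r+n) + (-4/9).
  a_n = [3 a_{n-1} + 1 a_{n-2}] / D(n).
Since the indicial polynomial factors as (r - r_1)(r - r_2), D(n) = (r_1 + n - r_1)(r_1 + n - r_2) = n(n + 5/3).
Evaluating step by step (a_0 = 1):
  n = 1: D(1) = 1(1 + 5/3) = 8/3; numerator = 3(1) = 3; a_1 = (3)/(8/3) = 9/8
  n = 2: D(2) = 2(2 + 5/3) = 22/3; numerator = 3(9/8) + 1(1) = 35/8; a_2 = (35/8)/(22/3) = 105/176
  n = 3: D(3) = 3(3 + 5/3) = 14; numerator = 3(105/176) + 1(9/8) = 513/176; a_3 = (513/176)/(14) = 513/2464
  n = 4: D(4) = 4(4 + 5/3) = 68/3; numerator = 3(513/2464) + 1(105/176) = 3009/2464; a_4 = (3009/2464)/(68/3) = 531/9856

r = 1/3; a_0 = 1; a_1 = 9/8; a_2 = 105/176; a_3 = 513/2464; a_4 = 531/9856


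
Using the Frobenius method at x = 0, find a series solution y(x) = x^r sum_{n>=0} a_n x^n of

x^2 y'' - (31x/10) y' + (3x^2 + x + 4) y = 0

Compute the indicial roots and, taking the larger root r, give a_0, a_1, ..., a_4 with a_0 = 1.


Write in Frobenius form y'' + (p(x)/x) y' + (q(x)/x^2) y = 0:
  p(x) = -31/10,  q(x) = 3x^2 + x + 4.
Indicial equation: r(r-1) + (-31/10) r + (4) = 0 -> roots r_1 = 5/2, r_2 = 8/5.
Take r = r_1 = 5/2. Let y(x) = x^r sum_{n>=0} a_n x^n with a_0 = 1.
Substitute y = x^r sum a_n x^n and match x^{r+n}. The recurrence is
  D(n) a_n + 1 a_{n-1} + 3 a_{n-2} = 0,  where D(n) = (r+n)(r+n-1) + (-31/10)(r+n) + (4).
  a_n = [-1 a_{n-1} - 3 a_{n-2}] / D(n).
Since the indicial polynomial factors as (r - r_1)(r - r_2), D(n) = (r_1 + n - r_1)(r_1 + n - r_2) = n(n + 9/10).
Evaluating step by step (a_0 = 1):
  n = 1: D(1) = 1(1 + 9/10) = 19/10; numerator = -1(1) = -1; a_1 = (-1)/(19/10) = -10/19
  n = 2: D(2) = 2(2 + 9/10) = 29/5; numerator = -1(-10/19) - 3(1) = -47/19; a_2 = (-47/19)/(29/5) = -235/551
  n = 3: D(3) = 3(3 + 9/10) = 117/10; numerator = -1(-235/551) - 3(-10/19) = 1105/551; a_3 = (1105/551)/(117/10) = 850/4959
  n = 4: D(4) = 4(4 + 9/10) = 98/5; numerator = -1(850/4959) - 3(-235/551) = 5495/4959; a_4 = (5495/4959)/(98/5) = 3925/69426

r = 5/2; a_0 = 1; a_1 = -10/19; a_2 = -235/551; a_3 = 850/4959; a_4 = 3925/69426


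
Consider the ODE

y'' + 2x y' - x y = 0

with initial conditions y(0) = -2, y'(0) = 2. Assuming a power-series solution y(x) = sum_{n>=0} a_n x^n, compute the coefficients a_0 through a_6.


Ansatz: y(x) = sum_{n>=0} a_n x^n, so y'(x) = sum_{n>=1} n a_n x^(n-1) and y''(x) = sum_{n>=2} n(n-1) a_n x^(n-2).
Substitute into P(x) y'' + Q(x) y' + R(x) y = 0 with P(x) = 1, Q(x) = 2x, R(x) = -x, and match powers of x.
Initial conditions: a_0 = -2, a_1 = 2.
Setting the coefficient of each power of x to zero and solving order by order (substituting the coefficients already found):
  x^0: 2 a_2 = 0  ->  a_2 = 0
  x^1: 6 a_3 + 2 a_1 - a_0 = 0  ->  6 a_3 = -2 a_1 + a_0 = -6  ->  a_3 = -1
  x^2: 12 a_4 + 4 a_2 - a_1 = 0  ->  12 a_4 = -4 a_2 + a_1 = 2  ->  a_4 = 1/6
  x^3: 20 a_5 + 6 a_3 - a_2 = 0  ->  20 a_5 = -6 a_3 + a_2 = 6  ->  a_5 = 3/10
  x^4: 30 a_6 + 8 a_4 - a_3 = 0  ->  30 a_6 = -8 a_4 + a_3 = -7/3  ->  a_6 = -7/90
Truncated series: y(x) = -2 + 2 x - x^3 + (1/6) x^4 + (3/10) x^5 - (7/90) x^6 + O(x^7).

a_0 = -2; a_1 = 2; a_2 = 0; a_3 = -1; a_4 = 1/6; a_5 = 3/10; a_6 = -7/90


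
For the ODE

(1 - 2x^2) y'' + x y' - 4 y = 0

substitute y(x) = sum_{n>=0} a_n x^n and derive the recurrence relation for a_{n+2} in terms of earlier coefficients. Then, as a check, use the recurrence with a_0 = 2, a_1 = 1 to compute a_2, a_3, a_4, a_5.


Substitute y = sum_n a_n x^n.
(1 - 2 x^2) y'' contributes (n+2)(n+1) a_{n+2} - 2 n(n-1) a_n at x^n.
x y'(x) contributes n a_n at x^n.
-4 y(x) contributes -4 a_n at x^n.
Matching x^n: (n+2)(n+1) a_{n+2} + (-2 n(n-1) + n - 4) a_n = 0.
Thus a_{n+2} = (2 n(n-1) - n + 4) / ((n+1)(n+2)) * a_n.

Check with a_0 = 2, a_1 = 1 (apply the recurrence for n = 0, 1, 2, 3): a_0 = 2, a_1 = 1, a_2 = 4, a_3 = 1/2, a_4 = 2, a_5 = 13/40.

a_(n+2) = (2 n(n-1) - n + 4) / ((n+1)(n+2)) * a_n; check: a_0 = 2, a_1 = 1, a_2 = 4, a_3 = 1/2, a_4 = 2, a_5 = 13/40


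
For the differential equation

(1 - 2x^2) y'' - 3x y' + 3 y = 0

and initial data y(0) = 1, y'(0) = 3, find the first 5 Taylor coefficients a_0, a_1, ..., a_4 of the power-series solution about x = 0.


Ansatz: y(x) = sum_{n>=0} a_n x^n, so y'(x) = sum_{n>=1} n a_n x^(n-1) and y''(x) = sum_{n>=2} n(n-1) a_n x^(n-2).
Substitute into P(x) y'' + Q(x) y' + R(x) y = 0 with P(x) = 1 - 2x^2, Q(x) = -3x, R(x) = 3, and match powers of x.
Initial conditions: a_0 = 1, a_1 = 3.
Setting the coefficient of each power of x to zero and solving order by order (substituting the coefficients already found):
  x^0: 2 a_2 + 3 a_0 = 0  ->  2 a_2 = -3 a_0 = -3  ->  a_2 = -3/2
  x^1: 6 a_3 = 0  ->  a_3 = 0
  x^2: 12 a_4 - 7 a_2 = 0  ->  12 a_4 = 7 a_2 = -21/2  ->  a_4 = -7/8
Truncated series: y(x) = 1 + 3 x - (3/2) x^2 - (7/8) x^4 + O(x^5).

a_0 = 1; a_1 = 3; a_2 = -3/2; a_3 = 0; a_4 = -7/8


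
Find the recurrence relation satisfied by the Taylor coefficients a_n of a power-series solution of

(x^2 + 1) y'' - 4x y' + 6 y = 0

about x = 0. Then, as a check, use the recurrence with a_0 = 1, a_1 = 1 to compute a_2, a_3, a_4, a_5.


Substitute y = sum_n a_n x^n.
(1 + 1 x^2) y'' contributes (n+2)(n+1) a_{n+2} + n(n-1) a_n at x^n.
-4 x y'(x) contributes -4 n a_n at x^n.
6 y(x) contributes 6 a_n at x^n.
Matching x^n: (n+2)(n+1) a_{n+2} + (n(n-1) - 4 n + 6) a_n = 0.
Thus a_{n+2} = (-n(n-1) + 4 n - 6) / ((n+1)(n+2)) * a_n.

Check with a_0 = 1, a_1 = 1 (apply the recurrence for n = 0, 1, 2, 3): a_0 = 1, a_1 = 1, a_2 = -3, a_3 = -1/3, a_4 = 0, a_5 = 0.

a_(n+2) = (-n(n-1) + 4 n - 6) / ((n+1)(n+2)) * a_n; check: a_0 = 1, a_1 = 1, a_2 = -3, a_3 = -1/3, a_4 = 0, a_5 = 0


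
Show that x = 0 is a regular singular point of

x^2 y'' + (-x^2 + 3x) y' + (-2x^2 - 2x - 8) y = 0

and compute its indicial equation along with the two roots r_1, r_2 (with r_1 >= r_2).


Divide by x^2 to reach normal form y'' + P_1(x) y' + P_2(x) y = 0 with P_1(x) = -1 + 3/x and P_2(x) = -2 - 2/x - 8/x^2.
x = 0 is a singular point because the y'-coefficient -1 + 3/x has a pole at x = 0 and the y-coefficient -2 - 2/x - 8/x^2 has a pole at x = 0.
It is a regular singular point because x P_1(x) = p(x) = 3 - x and x^2 P_2(x) = q(x) = -2x^2 - 2x - 8 are polynomials, hence analytic at x = 0.
p(0) = 3,  q(0) = -8.
Indicial equation: r(r-1) + p(0) r + q(0) = 0, i.e. r^2 + (p(0) - 1) r + q(0) = 0, i.e. r^2 + 2 r - 8 = 0.
Discriminant: (2)^2 - 4(-8) = 36, so r = (-2 ± 6)/2.
Solving: r_1 = 2, r_2 = -4.

indicial: r^2 + 2 r - 8 = 0; roots r_1 = 2, r_2 = -4


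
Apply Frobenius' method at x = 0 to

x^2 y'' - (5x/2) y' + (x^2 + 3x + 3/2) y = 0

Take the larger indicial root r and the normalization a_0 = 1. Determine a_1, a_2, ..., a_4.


Write in Frobenius form y'' + (p(x)/x) y' + (q(x)/x^2) y = 0:
  p(x) = -5/2,  q(x) = x^2 + 3x + 3/2.
Indicial equation: r(r-1) + (-5/2) r + (3/2) = 0 -> roots r_1 = 3, r_2 = 1/2.
Take r = r_1 = 3. Let y(x) = x^r sum_{n>=0} a_n x^n with a_0 = 1.
Substitute y = x^r sum a_n x^n and match x^{r+n}. The recurrence is
  D(n) a_n + 3 a_{n-1} + 1 a_{n-2} = 0,  where D(n) = (r+n)(r+n-1) + (-5/2)(r+n) + (3/2).
  a_n = [-3 a_{n-1} - 1 a_{n-2}] / D(n).
Since the indicial polynomial factors as (r - r_1)(r - r_2), D(n) = (r_1 + n - r_1)(r_1 + n - r_2) = n(n + 5/2).
Evaluating step by step (a_0 = 1):
  n = 1: D(1) = 1(1 + 5/2) = 7/2; numerator = -3(1) = -3; a_1 = (-3)/(7/2) = -6/7
  n = 2: D(2) = 2(2 + 5/2) = 9; numerator = -3(-6/7) - 1(1) = 11/7; a_2 = (11/7)/(9) = 11/63
  n = 3: D(3) = 3(3 + 5/2) = 33/2; numerator = -3(11/63) - 1(-6/7) = 1/3; a_3 = (1/3)/(33/2) = 2/99
  n = 4: D(4) = 4(4 + 5/2) = 26; numerator = -3(2/99) - 1(11/63) = -163/693; a_4 = (-163/693)/(26) = -163/18018

r = 3; a_0 = 1; a_1 = -6/7; a_2 = 11/63; a_3 = 2/99; a_4 = -163/18018
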